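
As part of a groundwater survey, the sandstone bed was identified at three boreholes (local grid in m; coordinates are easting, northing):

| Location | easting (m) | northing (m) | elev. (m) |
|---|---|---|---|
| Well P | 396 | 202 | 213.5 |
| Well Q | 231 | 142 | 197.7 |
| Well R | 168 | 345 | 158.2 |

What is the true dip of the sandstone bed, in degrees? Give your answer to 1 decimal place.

Let the plane be z = a·easting + b·northing + c.
Well Q−Well P: −165a − 60b = −15.8;  Well R−Well P: −228a + 143b = −55.3.
Solving gives a = 0.14963, b = −0.14814.
Gradient magnitude |∇z| = √(a² + b²) = √(0.02239 + 0.02195) = 0.21056.
True dip = arctan(0.21056) = 11.9°, dipping toward NW (azimuth ≈ 315°).

11.9°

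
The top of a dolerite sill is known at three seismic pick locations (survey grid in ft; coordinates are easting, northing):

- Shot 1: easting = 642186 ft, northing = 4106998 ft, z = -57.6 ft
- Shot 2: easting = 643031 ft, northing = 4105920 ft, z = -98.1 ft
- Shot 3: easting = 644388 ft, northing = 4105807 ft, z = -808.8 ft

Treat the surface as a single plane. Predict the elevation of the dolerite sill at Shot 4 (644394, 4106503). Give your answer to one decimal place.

Two edge vectors: Shot 1→Shot 2 = (845, -1078, -40.5), Shot 1→Shot 3 = (2202, -1191, -751.2).
Normal n = (Shot 1→Shot 2) × (Shot 1→Shot 3) = (761558.1, 545583, 1367361).
So ∂z/∂easting = −n_x/n_z = −0.556954674 and ∂z/∂northing = −n_y/n_z = −0.399004359.
Intercept c from Shot 1: -57.6 + 357668.49 + 1638710.11 = 1996321.00.
At (644394, 4106503): z = −358898.3 − 1638512.6 + 1996321.00 = -1089.8 ft.

-1089.8 ft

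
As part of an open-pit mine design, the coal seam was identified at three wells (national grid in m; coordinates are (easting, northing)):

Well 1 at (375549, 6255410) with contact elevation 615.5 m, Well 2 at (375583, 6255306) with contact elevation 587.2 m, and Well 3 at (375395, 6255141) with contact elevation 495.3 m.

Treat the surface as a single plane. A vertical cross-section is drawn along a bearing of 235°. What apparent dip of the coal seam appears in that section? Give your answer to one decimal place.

19.4°

Let the plane be z = a·E + b·N + c.
Well 2−Well 1: 34a − 104b = −28.3;  Well 3−Well 1: −154a − 269b = −120.2.
Solving gives a = 0.19427, b = 0.33563.
Unit vector along 235° is (sin 235°, cos 235°) = (-0.8192, -0.5736).
Slope in that direction = a·(-0.8192) + b·(-0.5736) = −0.35164.
Apparent dip = arctan|0.35164| = 19.4° (true dip is 21.2°, so apparent ≤ true as expected).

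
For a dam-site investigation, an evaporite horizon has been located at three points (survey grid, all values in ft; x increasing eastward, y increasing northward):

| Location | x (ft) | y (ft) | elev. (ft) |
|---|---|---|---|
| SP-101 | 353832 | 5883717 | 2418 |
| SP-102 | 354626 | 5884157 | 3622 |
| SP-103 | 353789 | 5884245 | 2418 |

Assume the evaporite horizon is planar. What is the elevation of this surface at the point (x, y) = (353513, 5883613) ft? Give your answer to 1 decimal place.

Two edge vectors: SP-101→SP-102 = (794, 440, 1204), SP-101→SP-103 = (-43, 528, 0).
Normal n = (SP-101→SP-102) × (SP-101→SP-103) = (-635712, -51772, 438152).
So ∂z/∂x = −n_x/n_z = 1.450893754 and ∂z/∂y = −n_y/n_z = 0.118159908.
Intercept c from SP-101: 2418 − 513372.64 − 695219.46 = −1206174.10.
At (353513, 5883613): z = 512909.8 + 695207.2 − 1206174.10 = 1942.9 ft.

1942.9 ft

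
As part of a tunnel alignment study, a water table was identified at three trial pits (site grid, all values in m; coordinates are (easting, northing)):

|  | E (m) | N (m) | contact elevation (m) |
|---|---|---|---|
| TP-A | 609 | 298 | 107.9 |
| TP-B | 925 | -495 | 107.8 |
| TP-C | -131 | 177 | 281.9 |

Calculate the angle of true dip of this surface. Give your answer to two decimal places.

Two edge vectors: TP-A→TP-B = (316, -793, -0.1), TP-A→TP-C = (-740, -121, 174).
Normal n = (TP-A→TP-B) × (TP-A→TP-C) = (-137994.1, -54910, -625056).
So ∂z/∂E = −n_x/n_z = −0.22077 and ∂z/∂N = −n_y/n_z = −0.08785.
Gradient magnitude |∇z| = √(a² + b²) = √(0.04874 + 0.00772) = 0.23761.
True dip = arctan(0.23761) = 13.37°, dipping toward ENE (azimuth ≈ 068°).

13.37°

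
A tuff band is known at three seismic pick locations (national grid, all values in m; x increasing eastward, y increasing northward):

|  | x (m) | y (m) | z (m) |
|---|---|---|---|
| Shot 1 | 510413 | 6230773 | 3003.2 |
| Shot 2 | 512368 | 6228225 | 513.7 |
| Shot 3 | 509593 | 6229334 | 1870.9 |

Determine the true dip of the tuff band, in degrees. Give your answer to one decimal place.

41.3°

Two edge vectors: Shot 1→Shot 2 = (1955, -2548, -2489.5), Shot 1→Shot 3 = (-820, -1439, -1132.3).
Normal n = (Shot 1→Shot 2) × (Shot 1→Shot 3) = (-697290.1, 4255036.5, -4902605).
So ∂z/∂x = −n_x/n_z = −0.14223 and ∂z/∂y = −n_y/n_z = 0.86791.
Gradient magnitude |∇z| = √(a² + b²) = √(0.02023 + 0.75327) = 0.87949.
True dip = arctan(0.87949) = 41.3°, dipping toward S (azimuth ≈ 171°).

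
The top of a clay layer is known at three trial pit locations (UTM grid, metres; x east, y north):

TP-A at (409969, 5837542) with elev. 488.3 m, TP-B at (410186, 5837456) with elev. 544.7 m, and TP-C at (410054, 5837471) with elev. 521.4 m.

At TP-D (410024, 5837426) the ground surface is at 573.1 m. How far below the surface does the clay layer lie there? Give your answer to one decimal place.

42.7 m

Two edge vectors: TP-A→TP-B = (217, -86, 56.4), TP-A→TP-C = (85, -71, 33.1).
Normal n = (TP-A→TP-B) × (TP-A→TP-C) = (1157.8, -2388.7, -8097).
So ∂z/∂x = −n_x/n_z = 0.142991231 and ∂z/∂y = −n_y/n_z = −0.295010498.
Intercept c from TP-A: 488.3 − 58621.97 + 1722136.17 = 1664002.50.
At (410024, 5837426): z_contact = 58629.84 − 1722101.95 + 1664002.50 = 530.39 m.
Depth below ground = 573.1 − 530.39 = 42.7 m.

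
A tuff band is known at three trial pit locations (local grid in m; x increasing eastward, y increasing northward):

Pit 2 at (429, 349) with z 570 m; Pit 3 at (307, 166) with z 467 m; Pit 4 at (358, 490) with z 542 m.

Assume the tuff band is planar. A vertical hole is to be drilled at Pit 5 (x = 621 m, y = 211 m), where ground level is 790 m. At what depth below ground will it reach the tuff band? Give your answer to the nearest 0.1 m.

Let the plane be z = a·x + b·y + c.
Pit 3−Pit 2: −122a − 183b = −103;  Pit 4−Pit 2: −71a + 141b = −28.
Solving gives a = 0.65067, b = 0.12906.
Then c = 570 − a·429 − b·349 = 245.82.
At (621, 211): z_contact = 404.07 + 27.23 + 245.82 = 677.12 m.
Depth below ground = 790 − 677.12 = 112.9 m.

112.9 m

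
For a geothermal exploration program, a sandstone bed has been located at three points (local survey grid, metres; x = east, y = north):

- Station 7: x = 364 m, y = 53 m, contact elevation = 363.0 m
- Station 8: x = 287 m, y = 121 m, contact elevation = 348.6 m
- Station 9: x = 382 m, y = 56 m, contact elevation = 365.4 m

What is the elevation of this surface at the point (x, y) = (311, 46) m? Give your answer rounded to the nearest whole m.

Two edge vectors: Station 7→Station 8 = (-77, 68, -14.4), Station 7→Station 9 = (18, 3, 2.4).
Normal n = (Station 7→Station 8) × (Station 7→Station 9) = (206.4, -74.4, -1455).
So ∂z/∂x = −n_x/n_z = 0.14186 and ∂z/∂y = −n_y/n_z = −0.05113.
Intercept c from Station 7: 363 − 51.64 + 2.71 = 314.07.
At (311, 46): z = 44.1 − 2.4 + 314.07 = 355.8 m.

356 m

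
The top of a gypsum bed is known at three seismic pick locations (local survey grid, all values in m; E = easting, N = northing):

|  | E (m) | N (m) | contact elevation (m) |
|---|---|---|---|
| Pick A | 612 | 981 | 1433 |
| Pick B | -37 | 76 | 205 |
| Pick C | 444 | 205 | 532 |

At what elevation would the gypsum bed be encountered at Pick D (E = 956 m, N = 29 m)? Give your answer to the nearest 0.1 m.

542.8 m

Two edge vectors: Pick A→Pick B = (-649, -905, -1228), Pick A→Pick C = (-168, -776, -901).
Normal n = (Pick A→Pick B) × (Pick A→Pick C) = (-137523, -378445, 351584).
So ∂z/∂E = −n_x/n_z = 0.39115 and ∂z/∂N = −n_y/n_z = 1.07640.
Intercept c from Pick A: 1433 − 239.39 − 1055.95 = 137.67.
At (956, 29): z = 373.9 + 31.2 + 137.67 = 542.8 m.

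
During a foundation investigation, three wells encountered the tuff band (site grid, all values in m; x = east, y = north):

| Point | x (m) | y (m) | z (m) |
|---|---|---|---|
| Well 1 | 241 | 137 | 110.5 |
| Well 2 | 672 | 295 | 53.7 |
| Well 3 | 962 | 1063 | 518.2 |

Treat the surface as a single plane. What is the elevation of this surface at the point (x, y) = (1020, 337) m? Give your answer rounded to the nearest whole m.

-57 m

Let the plane be z = a·x + b·y + c.
Well 2−Well 1: 431a + 158b = −56.8;  Well 3−Well 1: 721a + 926b = 407.7.
Solving gives a = −0.41030, b = 0.75975.
Then c = 110.5 − a·241 − b·137 = 105.30.
At (1020, 337): z = −418.5 + 256.0 + 105.30 = -57.2 m.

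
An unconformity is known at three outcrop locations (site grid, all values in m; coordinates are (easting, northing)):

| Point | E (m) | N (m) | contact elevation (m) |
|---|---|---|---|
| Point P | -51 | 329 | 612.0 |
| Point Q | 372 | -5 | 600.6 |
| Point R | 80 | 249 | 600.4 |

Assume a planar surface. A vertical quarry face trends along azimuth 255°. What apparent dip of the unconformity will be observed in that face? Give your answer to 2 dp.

Two edge vectors: Point P→Point Q = (423, -334, -11.4), Point P→Point R = (131, -80, -11.6).
Normal n = (Point P→Point Q) × (Point P→Point R) = (2962.4, 3413.4, 9914).
So ∂z/∂E = −n_x/n_z = −0.29881 and ∂z/∂N = −n_y/n_z = −0.34430.
Unit vector along 255° is (sin 255°, cos 255°) = (-0.9659, -0.2588).
Slope in that direction = a·(-0.9659) + b·(-0.2588) = 0.37774.
Apparent dip = arctan|0.37774| = 20.69° (true dip is 24.5°, so apparent ≤ true as expected).

20.69°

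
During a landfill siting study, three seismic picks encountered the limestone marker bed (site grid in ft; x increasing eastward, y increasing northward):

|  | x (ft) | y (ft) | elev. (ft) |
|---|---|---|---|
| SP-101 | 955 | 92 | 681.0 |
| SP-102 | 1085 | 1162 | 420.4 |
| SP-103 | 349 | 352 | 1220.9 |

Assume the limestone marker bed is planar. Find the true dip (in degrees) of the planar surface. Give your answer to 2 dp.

Let the plane be z = a·x + b·y + c.
SP-102−SP-101: 130a + 1070b = −260.6;  SP-103−SP-101: −606a + 260b = 539.9.
Solving gives a = −0.94610, b = −0.12860.
Gradient magnitude |∇z| = √(a² + b²) = √(0.89511 + 0.01654) = 0.95480.
True dip = arctan(0.95480) = 43.68°, dipping toward E (azimuth ≈ 082°).

43.68°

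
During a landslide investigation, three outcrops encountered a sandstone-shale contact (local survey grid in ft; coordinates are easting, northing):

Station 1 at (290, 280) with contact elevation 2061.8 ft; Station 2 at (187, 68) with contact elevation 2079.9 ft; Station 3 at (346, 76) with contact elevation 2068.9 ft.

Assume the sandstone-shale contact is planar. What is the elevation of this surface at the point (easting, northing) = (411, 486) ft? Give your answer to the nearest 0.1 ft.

2042.8 ft

Let the plane be z = a·easting + b·northing + c.
Station 2−Station 1: −103a − 212b = 18.1;  Station 3−Station 1: 56a − 204b = 7.1.
Solving gives a = −0.06651, b = −0.05306.
Then c = 2061.8 − a·290 − b·280 = 2095.95.
At (411, 486): z = −27.3 − 25.8 + 2095.95 = 2042.8 ft.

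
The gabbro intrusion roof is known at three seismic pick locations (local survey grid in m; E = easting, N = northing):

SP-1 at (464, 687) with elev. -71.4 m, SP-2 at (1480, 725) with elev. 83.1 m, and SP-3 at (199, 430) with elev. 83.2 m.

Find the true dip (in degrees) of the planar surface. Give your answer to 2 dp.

38.99°

Two edge vectors: SP-1→SP-2 = (1016, 38, 154.5), SP-1→SP-3 = (-265, -257, 154.6).
Normal n = (SP-1→SP-2) × (SP-1→SP-3) = (45581.3, -198016.1, -251042).
So ∂z/∂E = −n_x/n_z = 0.18157 and ∂z/∂N = −n_y/n_z = −0.78878.
Gradient magnitude |∇z| = √(a² + b²) = √(0.03297 + 0.62217) = 0.80940.
True dip = arctan(0.80940) = 38.99°, dipping toward NNW (azimuth ≈ 347°).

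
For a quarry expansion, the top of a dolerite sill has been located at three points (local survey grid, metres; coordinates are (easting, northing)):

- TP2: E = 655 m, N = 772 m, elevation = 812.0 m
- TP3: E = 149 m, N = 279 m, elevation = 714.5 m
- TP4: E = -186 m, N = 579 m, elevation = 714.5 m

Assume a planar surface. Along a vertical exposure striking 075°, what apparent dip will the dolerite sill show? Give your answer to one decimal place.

Two edge vectors: TP2→TP3 = (-506, -493, -97.5), TP2→TP4 = (-841, -193, -97.5).
Normal n = (TP2→TP3) × (TP2→TP4) = (29250, 32662.5, -316955).
So ∂z/∂E = −n_x/n_z = 0.09228 and ∂z/∂N = −n_y/n_z = 0.10305.
Unit vector along 075° is (sin 75°, cos 75°) = (0.9659, 0.2588).
Slope in that direction = a·(0.9659) + b·(0.2588) = 0.11581.
Apparent dip = arctan|0.11581| = 6.6° (true dip is 7.9°, so apparent ≤ true as expected).

6.6°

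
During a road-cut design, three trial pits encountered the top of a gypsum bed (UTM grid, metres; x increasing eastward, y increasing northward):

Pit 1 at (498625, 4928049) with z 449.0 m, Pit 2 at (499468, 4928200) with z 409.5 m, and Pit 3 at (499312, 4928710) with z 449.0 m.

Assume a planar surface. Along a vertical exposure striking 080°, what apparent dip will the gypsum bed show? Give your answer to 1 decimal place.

Two edge vectors: Pit 1→Pit 2 = (843, 151, -39.5), Pit 1→Pit 3 = (687, 661, 0).
Normal n = (Pit 1→Pit 2) × (Pit 1→Pit 3) = (26109.5, -27136.5, 453486).
So ∂z/∂x = −n_x/n_z = −0.05758 and ∂z/∂y = −n_y/n_z = 0.05984.
Unit vector along 080° is (sin 80°, cos 80°) = (0.9848, 0.1736).
Slope in that direction = a·(0.9848) + b·(0.1736) = −0.04631.
Apparent dip = arctan|0.04631| = 2.7° (true dip is 4.7°, so apparent ≤ true as expected).

2.7°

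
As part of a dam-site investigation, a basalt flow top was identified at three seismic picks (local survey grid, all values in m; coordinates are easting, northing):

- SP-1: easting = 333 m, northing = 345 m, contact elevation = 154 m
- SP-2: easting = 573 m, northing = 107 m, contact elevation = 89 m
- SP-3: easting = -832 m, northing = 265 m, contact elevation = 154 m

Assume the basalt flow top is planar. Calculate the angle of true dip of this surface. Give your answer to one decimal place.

14.4°

Two edge vectors: SP-1→SP-2 = (240, -238, -65), SP-1→SP-3 = (-1165, -80, 0).
Normal n = (SP-1→SP-2) × (SP-1→SP-3) = (-5200, 75725, -296470).
So ∂z/∂easting = −n_x/n_z = −0.01754 and ∂z/∂northing = −n_y/n_z = 0.25542.
Gradient magnitude |∇z| = √(a² + b²) = √(0.00031 + 0.06524) = 0.25602.
True dip = arctan(0.25602) = 14.4°, dipping toward S (azimuth ≈ 176°).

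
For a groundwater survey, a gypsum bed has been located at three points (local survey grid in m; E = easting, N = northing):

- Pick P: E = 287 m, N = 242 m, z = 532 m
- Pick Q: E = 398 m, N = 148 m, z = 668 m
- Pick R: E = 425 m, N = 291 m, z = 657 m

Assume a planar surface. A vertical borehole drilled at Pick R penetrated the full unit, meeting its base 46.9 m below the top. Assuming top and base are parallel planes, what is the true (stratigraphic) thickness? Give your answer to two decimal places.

32.59 m

Two edge vectors: Pick P→Pick Q = (111, -94, 136), Pick P→Pick R = (138, 49, 125).
Normal n = (Pick P→Pick Q) × (Pick P→Pick R) = (-18414, 4893, 18411).
So ∂z/∂E = −n_x/n_z = 1.00016 and ∂z/∂N = −n_y/n_z = −0.26577.
|∇z| = √(a²+b²) = 1.03487, so dip δ = arctan(1.03487) = 45.98°.
True thickness = vertical thickness × cos δ = 46.9 × cos 45.98° = 32.59 m.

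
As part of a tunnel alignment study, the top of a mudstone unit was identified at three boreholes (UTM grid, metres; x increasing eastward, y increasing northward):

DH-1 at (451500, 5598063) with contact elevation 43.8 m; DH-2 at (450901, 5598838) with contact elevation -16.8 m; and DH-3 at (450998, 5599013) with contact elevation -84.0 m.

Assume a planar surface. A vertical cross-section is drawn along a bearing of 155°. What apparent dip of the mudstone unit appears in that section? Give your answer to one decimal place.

7.7°

Two edge vectors: DH-1→DH-2 = (-599, 775, -60.6), DH-1→DH-3 = (-502, 950, -127.8).
Normal n = (DH-1→DH-2) × (DH-1→DH-3) = (-41475, -46131, -180000).
So ∂z/∂x = −n_x/n_z = −0.23042 and ∂z/∂y = −n_y/n_z = −0.25628.
Unit vector along 155° is (sin 155°, cos 155°) = (0.4226, -0.9063).
Slope in that direction = a·(0.4226) + b·(-0.9063) = 0.13489.
Apparent dip = arctan|0.13489| = 7.7° (true dip is 19.0°, so apparent ≤ true as expected).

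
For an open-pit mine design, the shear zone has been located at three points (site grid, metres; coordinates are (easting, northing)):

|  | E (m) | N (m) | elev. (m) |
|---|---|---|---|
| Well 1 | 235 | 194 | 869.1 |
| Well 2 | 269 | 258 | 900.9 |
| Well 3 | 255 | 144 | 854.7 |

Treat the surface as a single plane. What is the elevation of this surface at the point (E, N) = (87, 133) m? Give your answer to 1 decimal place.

812.9 m

Two edge vectors: Well 1→Well 2 = (34, 64, 31.8), Well 1→Well 3 = (20, -50, -14.4).
Normal n = (Well 1→Well 2) × (Well 1→Well 3) = (668.4, 1125.6, -2980).
So ∂z/∂E = −n_x/n_z = 0.22430 and ∂z/∂N = −n_y/n_z = 0.37772.
Intercept c from Well 1: 869.1 − 52.71 − 73.28 = 743.11.
At (87, 133): z = 19.5 + 50.2 + 743.11 = 812.9 m.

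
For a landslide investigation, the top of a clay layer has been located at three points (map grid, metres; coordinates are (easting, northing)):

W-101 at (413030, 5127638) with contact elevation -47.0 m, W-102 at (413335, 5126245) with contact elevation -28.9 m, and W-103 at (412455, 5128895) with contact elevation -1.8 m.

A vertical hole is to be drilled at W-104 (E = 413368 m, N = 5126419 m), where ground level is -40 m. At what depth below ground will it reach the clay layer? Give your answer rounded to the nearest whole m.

6 m

Let the plane be z = a·E + b·N + c.
W-102−W-101: 305a − 1393b = 18.1;  W-103−W-101: −575a + 1257b = 45.2.
Solving gives a = −0.20526186, b = −0.05793601.
Then c = -47 − a·413030 − b·5127638 = 381807.21.
At (413368, 5126419): z_contact = −84848.7 − 297004.3 + 381807.21 = -45.8 m.
Depth below ground = -40 − (-45.8) = 6 m.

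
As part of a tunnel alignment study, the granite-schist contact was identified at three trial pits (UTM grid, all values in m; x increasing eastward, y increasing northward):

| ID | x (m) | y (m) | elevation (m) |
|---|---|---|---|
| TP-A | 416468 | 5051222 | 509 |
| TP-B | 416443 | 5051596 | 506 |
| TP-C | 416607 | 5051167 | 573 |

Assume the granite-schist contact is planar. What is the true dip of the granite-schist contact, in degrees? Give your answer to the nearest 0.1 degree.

Two edge vectors: TP-A→TP-B = (-25, 374, -3), TP-A→TP-C = (139, -55, 64).
Normal n = (TP-A→TP-B) × (TP-A→TP-C) = (23771, 1183, -50611).
So ∂z/∂x = −n_x/n_z = 0.46968 and ∂z/∂y = −n_y/n_z = 0.02337.
Gradient magnitude |∇z| = √(a² + b²) = √(0.22060 + 0.00055) = 0.47026.
True dip = arctan(0.47026) = 25.2°, dipping toward W (azimuth ≈ 267°).

25.2°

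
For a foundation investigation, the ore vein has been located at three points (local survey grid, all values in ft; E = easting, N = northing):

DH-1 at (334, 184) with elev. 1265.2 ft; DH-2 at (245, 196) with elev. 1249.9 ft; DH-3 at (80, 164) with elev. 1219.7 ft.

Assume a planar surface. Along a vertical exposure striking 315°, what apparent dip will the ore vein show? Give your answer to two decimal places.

5.76°

Let the plane be z = a·E + b·N + c.
DH-2−DH-1: −89a + 12b = −15.3;  DH-3−DH-1: −254a − 20b = −45.5.
Solving gives a = 0.17647, b = 0.03382.
Unit vector along 315° is (sin 315°, cos 315°) = (-0.7071, 0.7071).
Slope in that direction = a·(-0.7071) + b·(0.7071) = −0.10087.
Apparent dip = arctan|0.10087| = 5.76° (true dip is 10.2°, so apparent ≤ true as expected).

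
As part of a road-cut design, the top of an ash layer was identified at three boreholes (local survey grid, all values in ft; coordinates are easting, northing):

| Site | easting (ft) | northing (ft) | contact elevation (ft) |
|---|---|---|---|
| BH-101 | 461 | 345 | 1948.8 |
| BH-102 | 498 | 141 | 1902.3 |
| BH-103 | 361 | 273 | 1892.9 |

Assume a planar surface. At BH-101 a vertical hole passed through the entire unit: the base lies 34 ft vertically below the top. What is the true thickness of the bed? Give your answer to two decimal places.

Let the plane be z = a·easting + b·northing + c.
BH-102−BH-101: 37a − 204b = −46.5;  BH-103−BH-101: −100a − 72b = −55.9.
Solving gives a = 0.34927, b = 0.29129.
|∇z| = √(a²+b²) = 0.45480, so dip δ = arctan(0.45480) = 24.46°.
True thickness = vertical thickness × cos δ = 34 × cos 24.46° = 30.95 ft.

30.95 ft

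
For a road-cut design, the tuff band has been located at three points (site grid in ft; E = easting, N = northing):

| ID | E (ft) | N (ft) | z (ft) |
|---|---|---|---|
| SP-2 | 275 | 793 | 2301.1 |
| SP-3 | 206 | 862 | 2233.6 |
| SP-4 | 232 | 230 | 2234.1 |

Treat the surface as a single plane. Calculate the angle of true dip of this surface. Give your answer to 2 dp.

45.57°

Two edge vectors: SP-2→SP-3 = (-69, 69, -67.5), SP-2→SP-4 = (-43, -563, -67).
Normal n = (SP-2→SP-3) × (SP-2→SP-4) = (-42625.5, -1720.5, 41814).
So ∂z/∂E = −n_x/n_z = 1.01941 and ∂z/∂N = −n_y/n_z = 0.04115.
Gradient magnitude |∇z| = √(a² + b²) = √(1.03919 + 0.00169) = 1.02024.
True dip = arctan(1.02024) = 45.57°, dipping toward W (azimuth ≈ 268°).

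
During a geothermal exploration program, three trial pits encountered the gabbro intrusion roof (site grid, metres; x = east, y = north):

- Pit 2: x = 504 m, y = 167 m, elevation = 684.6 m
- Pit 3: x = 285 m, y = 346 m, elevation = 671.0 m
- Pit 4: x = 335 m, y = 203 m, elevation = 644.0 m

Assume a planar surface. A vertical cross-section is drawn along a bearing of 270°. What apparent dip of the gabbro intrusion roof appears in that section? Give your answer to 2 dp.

16.86°

Let the plane be z = a·x + b·y + c.
Pit 3−Pit 2: −219a + 179b = −13.6;  Pit 4−Pit 2: −169a + 36b = −40.6.
Solving gives a = 0.30303, b = 0.29476.
Unit vector along 270° is (sin 270°, cos 270°) = (-1.0000, -0.0000).
Slope in that direction = a·(-1.0000) + b·(-0.0000) = −0.30303.
Apparent dip = arctan|0.30303| = 16.86° (true dip is 22.9°, so apparent ≤ true as expected).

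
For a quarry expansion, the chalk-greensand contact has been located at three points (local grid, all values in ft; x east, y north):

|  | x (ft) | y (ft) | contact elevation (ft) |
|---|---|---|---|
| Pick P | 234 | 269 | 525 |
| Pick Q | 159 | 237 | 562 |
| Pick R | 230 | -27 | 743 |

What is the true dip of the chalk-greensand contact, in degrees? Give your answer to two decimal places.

37.08°

Let the plane be z = a·x + b·y + c.
Pick Q−Pick P: −75a − 32b = 37;  Pick R−Pick P: −4a − 296b = 218.
Solving gives a = −0.18014, b = −0.73405.
Gradient magnitude |∇z| = √(a² + b²) = √(0.03245 + 0.53883) = 0.75583.
True dip = arctan(0.75583) = 37.08°, dipping toward NNE (azimuth ≈ 014°).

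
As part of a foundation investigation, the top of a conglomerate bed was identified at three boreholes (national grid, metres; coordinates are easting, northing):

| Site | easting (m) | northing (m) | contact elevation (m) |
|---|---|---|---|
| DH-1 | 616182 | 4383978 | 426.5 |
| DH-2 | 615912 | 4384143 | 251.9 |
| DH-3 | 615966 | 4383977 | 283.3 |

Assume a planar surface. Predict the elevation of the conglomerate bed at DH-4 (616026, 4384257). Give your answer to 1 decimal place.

Let the plane be z = a·easting + b·northing + c.
DH-2−DH-1: −270a + 165b = −174.6;  DH-3−DH-1: −216a − 1b = −143.2.
Solving gives a = 0.662840434, b = 0.026466165.
Then c = 426.5 − a·616182 − b·4383978 = −524030.93.
At (616026, 4384257): z = 408326.9 + 116034.5 − 524030.93 = 330.5 m.

330.5 m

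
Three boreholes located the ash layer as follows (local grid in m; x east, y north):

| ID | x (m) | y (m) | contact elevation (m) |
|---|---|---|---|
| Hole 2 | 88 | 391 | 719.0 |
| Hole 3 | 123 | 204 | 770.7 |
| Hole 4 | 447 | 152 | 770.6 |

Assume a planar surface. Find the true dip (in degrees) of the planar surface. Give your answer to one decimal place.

16.1°

Two edge vectors: Hole 2→Hole 3 = (35, -187, 51.7), Hole 2→Hole 4 = (359, -239, 51.6).
Normal n = (Hole 2→Hole 3) × (Hole 2→Hole 4) = (2707.1, 16754.3, 58768).
So ∂z/∂x = −n_x/n_z = −0.04606 and ∂z/∂y = −n_y/n_z = −0.28509.
Gradient magnitude |∇z| = √(a² + b²) = √(0.00212 + 0.08128) = 0.28879.
True dip = arctan(0.28879) = 16.1°, dipping toward N (azimuth ≈ 009°).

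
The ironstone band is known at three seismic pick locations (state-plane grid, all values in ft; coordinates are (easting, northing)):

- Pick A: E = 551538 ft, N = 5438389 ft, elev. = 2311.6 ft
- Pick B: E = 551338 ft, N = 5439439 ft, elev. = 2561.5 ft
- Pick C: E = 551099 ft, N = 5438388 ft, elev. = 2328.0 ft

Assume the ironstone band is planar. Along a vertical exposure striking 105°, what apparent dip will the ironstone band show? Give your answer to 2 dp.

5.50°

Let the plane be z = a·E + b·N + c.
Pick B−Pick A: −200a + 1050b = 249.9;  Pick C−Pick A: −439a − 1b = 16.4.
Solving gives a = −0.03788, b = 0.23078.
Unit vector along 105° is (sin 105°, cos 105°) = (0.9659, -0.2588).
Slope in that direction = a·(0.9659) + b·(-0.2588) = −0.09632.
Apparent dip = arctan|0.09632| = 5.50° (true dip is 13.2°, so apparent ≤ true as expected).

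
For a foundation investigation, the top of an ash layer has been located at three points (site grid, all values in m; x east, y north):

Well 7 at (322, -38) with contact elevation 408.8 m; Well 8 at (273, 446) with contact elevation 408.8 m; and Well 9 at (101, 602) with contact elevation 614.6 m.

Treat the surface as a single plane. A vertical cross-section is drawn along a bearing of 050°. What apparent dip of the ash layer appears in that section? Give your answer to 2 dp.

47.60°

Two edge vectors: Well 7→Well 8 = (-49, 484, 0), Well 7→Well 9 = (-221, 640, 205.8).
Normal n = (Well 7→Well 8) × (Well 7→Well 9) = (99607.2, 10084.2, 75604).
So ∂z/∂x = −n_x/n_z = −1.31749 and ∂z/∂y = −n_y/n_z = −0.13338.
Unit vector along 050° is (sin 50°, cos 50°) = (0.7660, 0.6428).
Slope in that direction = a·(0.7660) + b·(0.6428) = −1.09499.
Apparent dip = arctan|1.09499| = 47.60° (true dip is 52.9°, so apparent ≤ true as expected).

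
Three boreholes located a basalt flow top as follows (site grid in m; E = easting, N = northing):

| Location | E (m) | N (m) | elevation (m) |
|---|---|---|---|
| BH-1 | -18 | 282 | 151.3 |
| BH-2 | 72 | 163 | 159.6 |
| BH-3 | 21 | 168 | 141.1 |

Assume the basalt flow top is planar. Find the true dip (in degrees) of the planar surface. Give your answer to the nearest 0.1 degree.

Two edge vectors: BH-1→BH-2 = (90, -119, 8.3), BH-1→BH-3 = (39, -114, -10.2).
Normal n = (BH-1→BH-2) × (BH-1→BH-3) = (2160, 1241.7, -5619).
So ∂z/∂E = −n_x/n_z = 0.38441 and ∂z/∂N = −n_y/n_z = 0.22098.
Gradient magnitude |∇z| = √(a² + b²) = √(0.14777 + 0.04883) = 0.44340.
True dip = arctan(0.44340) = 23.9°, dipping toward WSW (azimuth ≈ 240°).

23.9°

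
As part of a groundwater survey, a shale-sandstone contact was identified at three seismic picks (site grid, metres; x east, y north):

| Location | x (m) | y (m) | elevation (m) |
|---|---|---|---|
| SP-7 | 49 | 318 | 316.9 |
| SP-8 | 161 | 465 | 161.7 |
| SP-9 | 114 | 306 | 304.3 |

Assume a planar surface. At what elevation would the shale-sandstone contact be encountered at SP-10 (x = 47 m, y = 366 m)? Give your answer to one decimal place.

279.4 m

Two edge vectors: SP-7→SP-8 = (112, 147, -155.2), SP-7→SP-9 = (65, -12, -12.6).
Normal n = (SP-7→SP-8) × (SP-7→SP-9) = (-3714.6, -8676.8, -10899).
So ∂z/∂x = −n_x/n_z = −0.34082 and ∂z/∂y = −n_y/n_z = −0.79611.
Intercept c from SP-7: 316.9 + 16.70 + 253.16 = 586.76.
At (47, 366): z = −16.0 − 291.4 + 586.76 = 279.4 m.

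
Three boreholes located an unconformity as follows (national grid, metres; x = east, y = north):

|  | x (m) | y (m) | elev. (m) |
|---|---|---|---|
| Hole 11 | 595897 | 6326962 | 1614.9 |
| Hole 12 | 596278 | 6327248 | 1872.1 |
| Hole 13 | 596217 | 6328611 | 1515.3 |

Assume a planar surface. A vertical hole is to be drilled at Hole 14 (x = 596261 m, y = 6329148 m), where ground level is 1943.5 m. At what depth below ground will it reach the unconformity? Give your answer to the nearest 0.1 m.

511.4 m

Two edge vectors: Hole 11→Hole 12 = (381, 286, 257.2), Hole 11→Hole 13 = (320, 1649, -99.6).
Normal n = (Hole 11→Hole 12) × (Hole 11→Hole 13) = (-452608.4, 120251.6, 536749).
So ∂z/∂x = −n_x/n_z = 0.843240323 and ∂z/∂y = −n_y/n_z = −0.224036933.
Intercept c from Hole 11: 1614.9 − 502484.38 + 1417473.16 = 916603.69.
At (596261, 6329148): z_contact = 502791.32 − 1417962.91 + 916603.69 = 1432.09 m.
Depth below ground = 1943.5 − 1432.09 = 511.4 m.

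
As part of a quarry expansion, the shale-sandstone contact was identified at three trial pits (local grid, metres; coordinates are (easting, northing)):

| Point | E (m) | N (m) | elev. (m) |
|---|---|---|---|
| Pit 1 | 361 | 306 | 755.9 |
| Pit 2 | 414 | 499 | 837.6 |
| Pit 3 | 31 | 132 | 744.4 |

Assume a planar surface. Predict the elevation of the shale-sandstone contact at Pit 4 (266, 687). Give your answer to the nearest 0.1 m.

Two edge vectors: Pit 1→Pit 2 = (53, 193, 81.7), Pit 1→Pit 3 = (-330, -174, -11.5).
Normal n = (Pit 1→Pit 2) × (Pit 1→Pit 3) = (11996.3, -26351.5, 54468).
So ∂z/∂E = −n_x/n_z = −0.22024 and ∂z/∂N = −n_y/n_z = 0.48380.
Intercept c from Pit 1: 755.9 + 79.51 − 148.04 = 687.37.
At (266, 687): z = −58.6 + 332.4 + 687.37 = 961.2 m.

961.2 m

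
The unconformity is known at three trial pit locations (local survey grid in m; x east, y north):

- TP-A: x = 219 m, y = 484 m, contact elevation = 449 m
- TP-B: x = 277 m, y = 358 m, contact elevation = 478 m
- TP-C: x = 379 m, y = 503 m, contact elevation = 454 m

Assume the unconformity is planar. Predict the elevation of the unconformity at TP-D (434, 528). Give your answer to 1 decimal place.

Two edge vectors: TP-A→TP-B = (58, -126, 29), TP-A→TP-C = (160, 19, 5).
Normal n = (TP-A→TP-B) × (TP-A→TP-C) = (-1181, 4350, 21262).
So ∂z/∂x = −n_x/n_z = 0.05555 and ∂z/∂y = −n_y/n_z = −0.20459.
Intercept c from TP-A: 449 − 12.16 + 99.02 = 535.86.
At (434, 528): z = 24.1 − 108.0 + 535.86 = 451.9 m.

451.9 m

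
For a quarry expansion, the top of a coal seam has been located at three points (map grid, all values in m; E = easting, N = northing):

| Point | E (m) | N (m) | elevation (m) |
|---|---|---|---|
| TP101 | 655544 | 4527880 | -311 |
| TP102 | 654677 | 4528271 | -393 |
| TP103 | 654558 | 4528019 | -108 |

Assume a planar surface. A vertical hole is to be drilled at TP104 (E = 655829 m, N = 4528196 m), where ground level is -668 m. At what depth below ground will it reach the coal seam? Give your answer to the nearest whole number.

Two edge vectors: TP101→TP102 = (-867, 391, -82), TP101→TP103 = (-986, 139, 203).
Normal n = (TP101→TP102) × (TP101→TP103) = (90771, 256853, 265013).
So ∂z/∂E = −n_x/n_z = −0.34251527 and ∂z/∂N = −n_y/n_z = −0.96920906.
Intercept c from TP101: -311 + 224533.83 + 4388462.31 = 4612685.14.
At (655829, 4528196): z_contact = −224631.4 − 4388768.6 + 4612685.14 = -714.9 m.
Depth below ground = -668 − (-714.9) = 47 m.

47 m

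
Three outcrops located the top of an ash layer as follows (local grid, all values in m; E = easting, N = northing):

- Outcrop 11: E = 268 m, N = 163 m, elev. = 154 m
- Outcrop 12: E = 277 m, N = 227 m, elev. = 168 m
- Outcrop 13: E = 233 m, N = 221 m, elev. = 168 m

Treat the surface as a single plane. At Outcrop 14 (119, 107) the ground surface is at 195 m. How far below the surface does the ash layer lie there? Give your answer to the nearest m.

49 m

Two edge vectors: Outcrop 11→Outcrop 12 = (9, 64, 14), Outcrop 11→Outcrop 13 = (-35, 58, 14).
Normal n = (Outcrop 11→Outcrop 12) × (Outcrop 11→Outcrop 13) = (84, -616, 2762).
So ∂z/∂E = −n_x/n_z = −0.03041 and ∂z/∂N = −n_y/n_z = 0.22303.
Intercept c from Outcrop 11: 154 + 8.15 − 36.35 = 125.80.
At (119, 107): z_contact = −3.6 + 23.9 + 125.80 = 146.0 m.
Depth below ground = 195 − 146.0 = 49 m.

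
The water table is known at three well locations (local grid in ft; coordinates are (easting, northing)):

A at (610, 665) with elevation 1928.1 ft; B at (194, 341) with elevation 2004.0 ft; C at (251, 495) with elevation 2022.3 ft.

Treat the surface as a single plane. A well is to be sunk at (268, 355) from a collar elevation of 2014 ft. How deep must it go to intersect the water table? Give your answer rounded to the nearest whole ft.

Two edge vectors: A→B = (-416, -324, 75.9), A→C = (-359, -170, 94.2).
Normal n = (A→B) × (A→C) = (-17617.8, 11939.1, -45596).
So ∂z/∂E = −n_x/n_z = −0.38639 and ∂z/∂N = −n_y/n_z = 0.26185.
Intercept c from A: 1928.1 + 235.70 − 174.13 = 1989.67.
At (268, 355): z_contact = −103.6 + 93.0 + 1989.67 = 1979.1 ft.
Depth below ground = 2014 − 1979.1 = 35 ft.

35 ft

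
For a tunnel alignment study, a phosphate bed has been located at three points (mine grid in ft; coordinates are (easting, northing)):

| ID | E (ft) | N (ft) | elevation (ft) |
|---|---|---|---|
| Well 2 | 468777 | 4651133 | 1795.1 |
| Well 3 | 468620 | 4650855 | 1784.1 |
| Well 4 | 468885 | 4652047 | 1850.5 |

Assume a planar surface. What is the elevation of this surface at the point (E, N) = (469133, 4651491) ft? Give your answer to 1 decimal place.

Two edge vectors: Well 2→Well 3 = (-157, -278, -11), Well 2→Well 4 = (108, 914, 55.4).
Normal n = (Well 2→Well 3) × (Well 2→Well 4) = (-5347.2, 7509.8, -113474).
So ∂z/∂E = −n_x/n_z = −0.047122689 and ∂z/∂N = −n_y/n_z = 0.066180799.
Intercept c from Well 2: 1795.1 + 22090.03 − 307815.70 = −283930.57.
At (469133, 4651491): z = −22106.8 + 307839.4 − 283930.57 = 1802.0 ft.

1802.0 ft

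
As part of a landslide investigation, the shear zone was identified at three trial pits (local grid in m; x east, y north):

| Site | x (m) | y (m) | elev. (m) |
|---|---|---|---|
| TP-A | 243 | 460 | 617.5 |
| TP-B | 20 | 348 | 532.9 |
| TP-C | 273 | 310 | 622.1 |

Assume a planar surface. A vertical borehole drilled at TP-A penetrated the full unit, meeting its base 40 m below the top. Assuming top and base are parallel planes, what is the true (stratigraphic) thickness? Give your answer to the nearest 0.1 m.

37.6 m

Let the plane be z = a·x + b·y + c.
TP-B−TP-A: −223a − 112b = −84.6;  TP-C−TP-A: 30a − 150b = 4.6.
Solving gives a = 0.35874, b = 0.04108.
|∇z| = √(a²+b²) = 0.36108, so dip δ = arctan(0.36108) = 19.85°.
True thickness = vertical thickness × cos δ = 40 × cos 19.85° = 37.6 m.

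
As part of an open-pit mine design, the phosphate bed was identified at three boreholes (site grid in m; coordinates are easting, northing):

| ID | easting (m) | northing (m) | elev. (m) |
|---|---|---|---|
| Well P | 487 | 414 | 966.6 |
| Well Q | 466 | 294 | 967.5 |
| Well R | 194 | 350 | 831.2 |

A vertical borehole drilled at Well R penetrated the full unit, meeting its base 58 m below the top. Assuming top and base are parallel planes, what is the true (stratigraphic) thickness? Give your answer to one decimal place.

52.1 m

Let the plane be z = a·easting + b·northing + c.
Well Q−Well P: −21a − 120b = 0.9;  Well R−Well P: −293a − 64b = −135.4.
Solving gives a = 0.48219, b = −0.09188.
|∇z| = √(a²+b²) = 0.49086, so dip δ = arctan(0.49086) = 26.14°.
True thickness = vertical thickness × cos δ = 58 × cos 26.14° = 52.1 m.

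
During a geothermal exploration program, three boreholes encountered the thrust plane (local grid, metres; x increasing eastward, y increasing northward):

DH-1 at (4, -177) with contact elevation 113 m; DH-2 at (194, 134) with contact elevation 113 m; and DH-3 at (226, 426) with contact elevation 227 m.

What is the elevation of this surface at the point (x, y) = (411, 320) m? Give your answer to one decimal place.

32.5 m

Let the plane be z = a·x + b·y + c.
DH-2−DH-1: 190a + 311b = 0;  DH-3−DH-1: 222a + 603b = 114.
Solving gives a = −0.77873, b = 0.47575.
Then c = 113 − a·4 − b·-177 = 200.32.
At (411, 320): z = −320.1 + 152.2 + 200.32 = 32.5 m.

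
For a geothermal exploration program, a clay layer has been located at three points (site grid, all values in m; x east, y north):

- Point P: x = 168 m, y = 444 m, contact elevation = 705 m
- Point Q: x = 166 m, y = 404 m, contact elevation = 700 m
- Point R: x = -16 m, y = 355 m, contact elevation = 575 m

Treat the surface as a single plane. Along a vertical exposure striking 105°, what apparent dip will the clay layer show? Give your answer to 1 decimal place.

Two edge vectors: Point P→Point Q = (-2, -40, -5), Point P→Point R = (-184, -89, -130).
Normal n = (Point P→Point Q) × (Point P→Point R) = (4755, 660, -7182).
So ∂z/∂x = −n_x/n_z = 0.66207 and ∂z/∂y = −n_y/n_z = 0.09190.
Unit vector along 105° is (sin 105°, cos 105°) = (0.9659, -0.2588).
Slope in that direction = a·(0.9659) + b·(-0.2588) = 0.61573.
Apparent dip = arctan|0.61573| = 31.6° (true dip is 33.8°, so apparent ≤ true as expected).

31.6°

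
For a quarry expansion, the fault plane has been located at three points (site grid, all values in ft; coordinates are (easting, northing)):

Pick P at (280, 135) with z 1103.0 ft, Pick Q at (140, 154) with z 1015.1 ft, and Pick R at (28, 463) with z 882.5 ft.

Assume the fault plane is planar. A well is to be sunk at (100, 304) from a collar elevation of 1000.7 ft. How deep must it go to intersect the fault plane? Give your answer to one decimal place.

Let the plane be z = a·E + b·N + c.
Pick Q−Pick P: −140a + 19b = −87.9;  Pick R−Pick P: −252a + 328b = −220.5.
Solving gives a = 0.59909, b = −0.21198.
Then c = 1103 − a·280 − b·135 = 963.87.
At (100, 304): z_contact = 59.91 − 64.44 + 963.87 = 959.34 ft.
Depth below ground = 1000.7 − 959.34 = 41.4 ft.

41.4 ft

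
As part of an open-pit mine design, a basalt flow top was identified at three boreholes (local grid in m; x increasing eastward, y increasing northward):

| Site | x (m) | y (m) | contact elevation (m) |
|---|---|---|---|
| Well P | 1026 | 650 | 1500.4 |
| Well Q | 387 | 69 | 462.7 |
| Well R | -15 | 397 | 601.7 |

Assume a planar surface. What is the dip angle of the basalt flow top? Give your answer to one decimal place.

52.1°

Let the plane be z = a·x + b·y + c.
Well Q−Well P: −639a − 581b = −1037.7;  Well R−Well P: −1041a − 253b = −898.7.
Solving gives a = 0.58582, b = 1.14176.
Gradient magnitude |∇z| = √(a² + b²) = √(0.34318 + 1.30362) = 1.28328.
True dip = arctan(1.28328) = 52.1°, dipping toward SSW (azimuth ≈ 207°).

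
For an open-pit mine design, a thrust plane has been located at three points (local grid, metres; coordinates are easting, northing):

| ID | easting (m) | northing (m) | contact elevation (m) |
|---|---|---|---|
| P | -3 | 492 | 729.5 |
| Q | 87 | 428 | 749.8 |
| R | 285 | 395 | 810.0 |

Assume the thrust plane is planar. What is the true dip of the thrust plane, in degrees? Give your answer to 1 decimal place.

Two edge vectors: P→Q = (90, -64, 20.3), P→R = (288, -97, 80.5).
Normal n = (P→Q) × (P→R) = (-3182.9, -1398.6, 9702).
So ∂z/∂easting = −n_x/n_z = 0.32807 and ∂z/∂northing = −n_y/n_z = 0.14416.
Gradient magnitude |∇z| = √(a² + b²) = √(0.10763 + 0.02078) = 0.35834.
True dip = arctan(0.35834) = 19.7°, dipping toward WSW (azimuth ≈ 246°).

19.7°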